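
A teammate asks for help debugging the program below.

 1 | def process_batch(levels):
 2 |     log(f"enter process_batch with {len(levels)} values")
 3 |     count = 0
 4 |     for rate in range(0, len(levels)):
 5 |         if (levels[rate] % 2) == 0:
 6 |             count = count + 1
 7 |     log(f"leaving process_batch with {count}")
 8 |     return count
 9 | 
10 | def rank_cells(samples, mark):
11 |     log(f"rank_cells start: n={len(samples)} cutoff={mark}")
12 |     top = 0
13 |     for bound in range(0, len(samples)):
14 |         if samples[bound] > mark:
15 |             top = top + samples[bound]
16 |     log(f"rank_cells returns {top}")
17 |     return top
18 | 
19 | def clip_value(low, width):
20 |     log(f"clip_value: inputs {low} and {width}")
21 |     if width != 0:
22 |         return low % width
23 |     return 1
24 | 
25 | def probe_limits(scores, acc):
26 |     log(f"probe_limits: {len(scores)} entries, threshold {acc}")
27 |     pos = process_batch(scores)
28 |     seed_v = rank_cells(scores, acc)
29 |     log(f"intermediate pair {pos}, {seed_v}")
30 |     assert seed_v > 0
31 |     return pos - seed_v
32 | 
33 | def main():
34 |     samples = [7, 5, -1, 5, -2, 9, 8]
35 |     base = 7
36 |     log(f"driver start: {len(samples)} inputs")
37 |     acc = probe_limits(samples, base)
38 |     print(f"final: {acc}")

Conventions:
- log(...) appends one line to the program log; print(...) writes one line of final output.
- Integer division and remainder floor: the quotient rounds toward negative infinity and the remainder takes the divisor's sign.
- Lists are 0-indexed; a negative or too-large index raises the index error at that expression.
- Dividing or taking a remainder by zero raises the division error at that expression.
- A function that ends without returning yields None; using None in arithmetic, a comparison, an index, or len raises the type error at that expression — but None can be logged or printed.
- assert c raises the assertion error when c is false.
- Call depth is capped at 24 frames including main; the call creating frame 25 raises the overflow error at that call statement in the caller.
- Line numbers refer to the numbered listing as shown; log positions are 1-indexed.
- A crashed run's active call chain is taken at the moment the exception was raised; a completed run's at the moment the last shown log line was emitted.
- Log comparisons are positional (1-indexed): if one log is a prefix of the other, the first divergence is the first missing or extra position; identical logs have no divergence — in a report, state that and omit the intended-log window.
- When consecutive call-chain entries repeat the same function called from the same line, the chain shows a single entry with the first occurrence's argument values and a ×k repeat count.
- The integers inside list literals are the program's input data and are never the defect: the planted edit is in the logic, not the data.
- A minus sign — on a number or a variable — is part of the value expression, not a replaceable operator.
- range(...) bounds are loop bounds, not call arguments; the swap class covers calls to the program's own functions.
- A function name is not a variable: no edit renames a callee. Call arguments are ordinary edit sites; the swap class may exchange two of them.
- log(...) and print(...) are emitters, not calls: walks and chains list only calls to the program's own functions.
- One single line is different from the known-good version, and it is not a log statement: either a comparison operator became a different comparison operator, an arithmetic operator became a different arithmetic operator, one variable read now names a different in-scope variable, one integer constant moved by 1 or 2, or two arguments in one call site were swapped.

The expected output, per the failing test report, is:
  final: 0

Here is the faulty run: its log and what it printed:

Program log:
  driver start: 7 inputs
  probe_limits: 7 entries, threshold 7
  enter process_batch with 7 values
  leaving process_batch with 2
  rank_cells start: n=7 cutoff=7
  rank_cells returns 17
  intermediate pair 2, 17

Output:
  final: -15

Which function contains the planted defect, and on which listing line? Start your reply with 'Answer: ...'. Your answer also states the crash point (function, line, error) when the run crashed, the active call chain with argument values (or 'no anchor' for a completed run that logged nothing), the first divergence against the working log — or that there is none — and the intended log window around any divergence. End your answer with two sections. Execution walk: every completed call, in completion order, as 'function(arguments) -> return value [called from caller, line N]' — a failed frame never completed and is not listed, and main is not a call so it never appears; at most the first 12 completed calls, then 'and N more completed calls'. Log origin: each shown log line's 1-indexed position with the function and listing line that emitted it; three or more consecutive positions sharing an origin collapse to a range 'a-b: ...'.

Answer: the defect is in probe_limits at line 31.
Core observation: Nothing in the log betrays the bug — only the output does.
Call chain: main -> probe_limits([7, 5, -1, 5, -2, 9, 8], 7) (called at line 37).
First divergence: there is none — every log position agrees.
Execution walk:
  process_batch([7, 5, -1, 5, -2, 9, 8]) -> 2  [called from probe_limits, line 27]
  rank_cells([7, 5, -1, 5, -2, 9, 8], 7) -> 17  [called from probe_limits, line 28]
  probe_limits([7, 5, -1, 5, -2, 9, 8], 7) -> -15  [called from main, line 37]
Origin of each log line:
  1: emitted by main (line 36)
  2: emitted by probe_limits (line 26)
  3: emitted by process_batch (line 2)
  4: emitted by process_batch (line 7)
  5: emitted by rank_cells (line 11)
  6: emitted by rank_cells (line 16)
  7: emitted by probe_limits (line 29)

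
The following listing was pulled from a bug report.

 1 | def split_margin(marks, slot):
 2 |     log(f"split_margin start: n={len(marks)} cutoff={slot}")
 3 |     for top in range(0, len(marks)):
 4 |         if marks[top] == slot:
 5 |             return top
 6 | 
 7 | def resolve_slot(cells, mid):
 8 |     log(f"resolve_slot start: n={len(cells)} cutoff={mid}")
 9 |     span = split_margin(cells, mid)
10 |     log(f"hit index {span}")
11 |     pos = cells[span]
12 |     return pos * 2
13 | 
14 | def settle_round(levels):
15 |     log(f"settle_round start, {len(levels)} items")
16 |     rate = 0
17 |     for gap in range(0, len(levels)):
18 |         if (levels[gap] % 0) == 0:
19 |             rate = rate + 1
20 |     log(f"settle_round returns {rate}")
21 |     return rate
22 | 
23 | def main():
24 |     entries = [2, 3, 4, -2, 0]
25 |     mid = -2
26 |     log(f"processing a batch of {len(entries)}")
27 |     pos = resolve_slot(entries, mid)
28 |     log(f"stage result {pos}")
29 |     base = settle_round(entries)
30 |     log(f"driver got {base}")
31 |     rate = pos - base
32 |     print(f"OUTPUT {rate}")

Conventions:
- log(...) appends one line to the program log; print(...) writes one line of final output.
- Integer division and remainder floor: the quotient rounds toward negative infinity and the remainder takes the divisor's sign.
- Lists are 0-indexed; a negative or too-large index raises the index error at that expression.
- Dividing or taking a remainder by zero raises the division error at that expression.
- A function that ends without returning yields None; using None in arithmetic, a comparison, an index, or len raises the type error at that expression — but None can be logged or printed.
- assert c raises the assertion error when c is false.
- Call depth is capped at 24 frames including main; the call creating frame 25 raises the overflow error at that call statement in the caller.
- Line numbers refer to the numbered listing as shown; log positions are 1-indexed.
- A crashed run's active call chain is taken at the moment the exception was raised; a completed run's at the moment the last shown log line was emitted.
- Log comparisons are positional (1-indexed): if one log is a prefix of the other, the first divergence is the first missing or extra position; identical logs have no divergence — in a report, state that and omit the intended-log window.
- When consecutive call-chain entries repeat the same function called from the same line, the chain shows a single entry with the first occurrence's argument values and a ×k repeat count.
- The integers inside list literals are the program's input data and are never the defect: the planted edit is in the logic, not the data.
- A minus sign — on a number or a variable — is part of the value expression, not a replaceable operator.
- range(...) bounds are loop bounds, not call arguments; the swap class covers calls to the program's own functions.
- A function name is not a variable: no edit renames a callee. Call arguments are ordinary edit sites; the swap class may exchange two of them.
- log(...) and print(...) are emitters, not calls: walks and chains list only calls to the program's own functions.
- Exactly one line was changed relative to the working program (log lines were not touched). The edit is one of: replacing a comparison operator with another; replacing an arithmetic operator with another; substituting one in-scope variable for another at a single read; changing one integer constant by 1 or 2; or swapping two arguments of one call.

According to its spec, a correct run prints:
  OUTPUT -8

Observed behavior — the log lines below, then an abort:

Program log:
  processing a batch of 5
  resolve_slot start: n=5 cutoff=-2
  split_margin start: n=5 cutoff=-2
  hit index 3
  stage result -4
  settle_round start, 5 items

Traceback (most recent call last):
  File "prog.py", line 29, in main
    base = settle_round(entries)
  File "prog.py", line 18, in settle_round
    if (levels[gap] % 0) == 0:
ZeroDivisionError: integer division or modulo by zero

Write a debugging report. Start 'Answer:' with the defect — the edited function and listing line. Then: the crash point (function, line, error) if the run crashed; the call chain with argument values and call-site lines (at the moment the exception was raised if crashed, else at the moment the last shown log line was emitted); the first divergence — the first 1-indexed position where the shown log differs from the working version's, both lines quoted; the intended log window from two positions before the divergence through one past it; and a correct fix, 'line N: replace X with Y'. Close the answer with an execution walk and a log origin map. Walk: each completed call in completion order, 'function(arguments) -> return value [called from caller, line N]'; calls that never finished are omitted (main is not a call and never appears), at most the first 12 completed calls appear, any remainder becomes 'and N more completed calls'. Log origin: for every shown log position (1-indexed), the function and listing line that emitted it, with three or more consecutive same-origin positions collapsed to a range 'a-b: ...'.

Answer: the defect is in settle_round at line 18.
Core observation: Only 6 log lines were emitted before the run died; the intended continuation was 'settle_round returns 4'.
Crash: settle_round, line 18, ZeroDivisionError.
Call chain: main -> settle_round([2, 3, 4, -2, 0]) (called at line 29).
First divergence: position 7 — the faulty run's log ends after 6 lines; the working version continues with 'settle_round returns 4'.
Intended log window:
  5: stage result -4
  6: settle_round start, 5 items
  7: settle_round returns 4
  8: driver got 4
Execution walk:
  split_margin([2, 3, 4, -2, 0], -2) -> 3  [called from resolve_slot, line 9]
  resolve_slot([2, 3, 4, -2, 0], -2) -> -4  [called from main, line 27]
Log origins:
  1: emitted by main (line 26)
  2: emitted by resolve_slot (line 8)
  3: emitted by split_margin (line 2)
  4: emitted by resolve_slot (line 10)
  5: emitted by main (line 28)
  6: emitted by settle_round (line 15)
A correct fix: line 18: replace `levels[gap] % 0` with `levels[gap] % 2`.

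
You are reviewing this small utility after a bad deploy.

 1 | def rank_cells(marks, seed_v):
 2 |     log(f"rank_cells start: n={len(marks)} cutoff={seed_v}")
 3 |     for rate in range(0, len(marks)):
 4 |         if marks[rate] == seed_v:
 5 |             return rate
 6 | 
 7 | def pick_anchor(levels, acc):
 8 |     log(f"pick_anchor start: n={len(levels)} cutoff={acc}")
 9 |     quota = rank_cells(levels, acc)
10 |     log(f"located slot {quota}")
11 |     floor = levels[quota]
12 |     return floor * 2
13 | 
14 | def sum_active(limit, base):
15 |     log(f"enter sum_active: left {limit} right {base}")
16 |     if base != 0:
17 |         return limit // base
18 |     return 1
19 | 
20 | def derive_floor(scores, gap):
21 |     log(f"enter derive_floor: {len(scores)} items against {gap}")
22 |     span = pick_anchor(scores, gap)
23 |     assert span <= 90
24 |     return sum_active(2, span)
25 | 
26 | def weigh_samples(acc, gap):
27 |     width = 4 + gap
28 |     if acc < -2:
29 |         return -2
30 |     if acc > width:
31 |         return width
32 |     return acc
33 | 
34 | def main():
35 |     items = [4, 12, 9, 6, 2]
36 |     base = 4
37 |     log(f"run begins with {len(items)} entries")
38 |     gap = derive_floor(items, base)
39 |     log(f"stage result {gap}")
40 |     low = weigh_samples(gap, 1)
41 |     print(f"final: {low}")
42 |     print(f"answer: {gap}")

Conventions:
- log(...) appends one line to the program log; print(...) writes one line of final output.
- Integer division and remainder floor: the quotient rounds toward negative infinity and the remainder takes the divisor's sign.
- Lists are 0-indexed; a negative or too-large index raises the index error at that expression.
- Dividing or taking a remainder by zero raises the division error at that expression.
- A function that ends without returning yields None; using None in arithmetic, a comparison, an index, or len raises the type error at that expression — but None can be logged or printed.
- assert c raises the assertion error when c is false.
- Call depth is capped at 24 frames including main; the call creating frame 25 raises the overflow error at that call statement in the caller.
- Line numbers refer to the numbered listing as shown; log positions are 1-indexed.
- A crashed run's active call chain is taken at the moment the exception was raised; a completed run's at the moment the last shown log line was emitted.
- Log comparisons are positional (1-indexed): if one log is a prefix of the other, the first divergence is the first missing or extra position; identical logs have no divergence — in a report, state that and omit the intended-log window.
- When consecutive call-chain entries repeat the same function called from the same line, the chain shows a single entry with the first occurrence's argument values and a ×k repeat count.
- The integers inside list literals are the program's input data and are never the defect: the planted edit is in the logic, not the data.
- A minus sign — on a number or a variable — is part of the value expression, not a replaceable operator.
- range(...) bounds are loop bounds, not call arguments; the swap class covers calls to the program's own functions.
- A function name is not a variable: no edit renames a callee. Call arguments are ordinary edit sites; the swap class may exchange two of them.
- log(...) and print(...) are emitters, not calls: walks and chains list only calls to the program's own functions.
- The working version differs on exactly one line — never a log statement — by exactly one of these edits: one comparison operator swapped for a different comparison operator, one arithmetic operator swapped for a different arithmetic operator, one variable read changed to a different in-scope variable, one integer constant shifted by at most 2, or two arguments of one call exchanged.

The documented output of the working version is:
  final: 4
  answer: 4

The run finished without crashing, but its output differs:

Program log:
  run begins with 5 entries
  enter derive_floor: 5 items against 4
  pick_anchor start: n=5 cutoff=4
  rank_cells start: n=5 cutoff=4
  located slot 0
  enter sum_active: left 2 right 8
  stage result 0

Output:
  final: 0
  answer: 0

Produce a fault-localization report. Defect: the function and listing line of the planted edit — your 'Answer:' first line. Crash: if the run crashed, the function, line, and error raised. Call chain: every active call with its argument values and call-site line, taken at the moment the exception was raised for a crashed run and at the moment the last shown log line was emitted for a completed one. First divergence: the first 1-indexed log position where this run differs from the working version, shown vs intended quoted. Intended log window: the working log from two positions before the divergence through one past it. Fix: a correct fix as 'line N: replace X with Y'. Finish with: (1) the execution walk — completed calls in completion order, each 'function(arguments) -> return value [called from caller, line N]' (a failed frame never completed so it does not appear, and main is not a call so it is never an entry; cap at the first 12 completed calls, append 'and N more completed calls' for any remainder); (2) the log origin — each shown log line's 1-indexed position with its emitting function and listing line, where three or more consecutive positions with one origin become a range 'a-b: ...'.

Answer: the defect is in derive_floor at line 24.
Core observation: The log first diverges at position 6: the faulty run prints 'enter sum_active: left 2 right 8' where the working version prints 'enter sum_active: left 8 right 2'.
Call chain: main.
First divergence: at position 6 the run shows 'enter sum_active: left 2 right 8' where the working version logs 'enter sum_active: left 8 right 2'.
Intended log window:
  4: rank_cells start: n=5 cutoff=4
  5: located slot 0
  6: enter sum_active: left 8 right 2
  7: stage result 4
Execution walk:
  rank_cells([4, 12, 9, 6, 2], 4) -> 0  [called from pick_anchor, line 9]
  pick_anchor([4, 12, 9, 6, 2], 4) -> 8  [called from derive_floor, line 22]
  sum_active(2, 8) -> 0  [called from derive_floor, line 24]
  derive_floor([4, 12, 9, 6, 2], 4) -> 0  [called from main, line 38]
  weigh_samples(0, 1) -> 0  [called from main, line 40]
Log origin:
  1: from main, line 37
  2: from derive_floor, line 21
  3: from pick_anchor, line 8
  4: from rank_cells, line 2
  5: from pick_anchor, line 10
  6: from sum_active, line 15
  7: from main, line 39
A correct fix: line 24: replace `sum_active(2, span)` with `sum_active(span, 2)`.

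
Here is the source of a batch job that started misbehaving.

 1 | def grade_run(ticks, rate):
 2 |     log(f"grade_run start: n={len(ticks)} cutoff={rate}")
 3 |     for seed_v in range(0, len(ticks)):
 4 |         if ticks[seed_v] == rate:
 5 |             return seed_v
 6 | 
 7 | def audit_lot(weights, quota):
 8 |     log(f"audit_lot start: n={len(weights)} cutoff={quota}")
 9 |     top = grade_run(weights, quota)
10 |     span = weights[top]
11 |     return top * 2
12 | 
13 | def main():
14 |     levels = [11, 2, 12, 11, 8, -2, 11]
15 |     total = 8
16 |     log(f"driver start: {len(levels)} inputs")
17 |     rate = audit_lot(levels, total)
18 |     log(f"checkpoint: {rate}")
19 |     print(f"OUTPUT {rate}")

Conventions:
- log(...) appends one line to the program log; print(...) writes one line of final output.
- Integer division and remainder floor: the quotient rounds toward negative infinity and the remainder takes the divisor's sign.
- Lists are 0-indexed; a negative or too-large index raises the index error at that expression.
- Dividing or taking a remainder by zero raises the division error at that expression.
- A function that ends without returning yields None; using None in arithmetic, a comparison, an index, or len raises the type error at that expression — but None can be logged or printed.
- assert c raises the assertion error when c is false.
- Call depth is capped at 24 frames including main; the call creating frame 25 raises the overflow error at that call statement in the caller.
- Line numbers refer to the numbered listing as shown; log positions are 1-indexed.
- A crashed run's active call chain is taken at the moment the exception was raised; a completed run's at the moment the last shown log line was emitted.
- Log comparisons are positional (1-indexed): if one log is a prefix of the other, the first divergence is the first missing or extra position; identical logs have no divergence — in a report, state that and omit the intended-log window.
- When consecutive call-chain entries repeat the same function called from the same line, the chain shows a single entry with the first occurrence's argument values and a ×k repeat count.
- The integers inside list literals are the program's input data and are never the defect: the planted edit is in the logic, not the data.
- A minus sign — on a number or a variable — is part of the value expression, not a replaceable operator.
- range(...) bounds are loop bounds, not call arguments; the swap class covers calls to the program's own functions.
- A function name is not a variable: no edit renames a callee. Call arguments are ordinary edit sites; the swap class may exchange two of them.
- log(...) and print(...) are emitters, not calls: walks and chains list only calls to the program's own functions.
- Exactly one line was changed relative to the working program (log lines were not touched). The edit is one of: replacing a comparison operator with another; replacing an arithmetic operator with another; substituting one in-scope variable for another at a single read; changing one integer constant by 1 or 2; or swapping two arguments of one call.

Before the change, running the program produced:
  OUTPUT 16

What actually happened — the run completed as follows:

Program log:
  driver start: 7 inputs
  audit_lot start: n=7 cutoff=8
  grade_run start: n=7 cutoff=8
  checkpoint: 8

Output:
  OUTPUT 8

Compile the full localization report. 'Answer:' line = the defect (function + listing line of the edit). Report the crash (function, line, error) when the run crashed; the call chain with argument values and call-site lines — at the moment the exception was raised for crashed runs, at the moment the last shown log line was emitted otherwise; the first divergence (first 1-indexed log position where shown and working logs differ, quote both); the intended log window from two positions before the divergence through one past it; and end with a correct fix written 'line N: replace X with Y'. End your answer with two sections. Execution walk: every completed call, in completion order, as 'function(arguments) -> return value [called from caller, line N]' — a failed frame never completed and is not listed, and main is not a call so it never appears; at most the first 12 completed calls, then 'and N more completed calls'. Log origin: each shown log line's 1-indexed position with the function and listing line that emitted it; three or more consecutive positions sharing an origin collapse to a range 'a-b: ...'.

Answer: the defect is in audit_lot at line 11.
Core observation: Everything matches until log position 4, which reads 'checkpoint: 8' in place of 'checkpoint: 16'.
Call chain: main.
First divergence: position 4 — the shown line 'checkpoint: 8' should read 'checkpoint: 16'.
Intended log window:
  2: audit_lot start: n=7 cutoff=8
  3: grade_run start: n=7 cutoff=8
  4: checkpoint: 16
Execution walk:
  grade_run([11, 2, 12, 11, 8, -2, 11], 8) -> 4  [called from audit_lot, line 9]
  audit_lot([11, 2, 12, 11, 8, -2, 11], 8) -> 8  [called from main, line 17]
Log origin:
  1: logged in main at line 16
  2: logged in audit_lot at line 8
  3: logged in grade_run at line 2
  4: logged in main at line 18
A correct fix: line 11: replace `top` with `span`.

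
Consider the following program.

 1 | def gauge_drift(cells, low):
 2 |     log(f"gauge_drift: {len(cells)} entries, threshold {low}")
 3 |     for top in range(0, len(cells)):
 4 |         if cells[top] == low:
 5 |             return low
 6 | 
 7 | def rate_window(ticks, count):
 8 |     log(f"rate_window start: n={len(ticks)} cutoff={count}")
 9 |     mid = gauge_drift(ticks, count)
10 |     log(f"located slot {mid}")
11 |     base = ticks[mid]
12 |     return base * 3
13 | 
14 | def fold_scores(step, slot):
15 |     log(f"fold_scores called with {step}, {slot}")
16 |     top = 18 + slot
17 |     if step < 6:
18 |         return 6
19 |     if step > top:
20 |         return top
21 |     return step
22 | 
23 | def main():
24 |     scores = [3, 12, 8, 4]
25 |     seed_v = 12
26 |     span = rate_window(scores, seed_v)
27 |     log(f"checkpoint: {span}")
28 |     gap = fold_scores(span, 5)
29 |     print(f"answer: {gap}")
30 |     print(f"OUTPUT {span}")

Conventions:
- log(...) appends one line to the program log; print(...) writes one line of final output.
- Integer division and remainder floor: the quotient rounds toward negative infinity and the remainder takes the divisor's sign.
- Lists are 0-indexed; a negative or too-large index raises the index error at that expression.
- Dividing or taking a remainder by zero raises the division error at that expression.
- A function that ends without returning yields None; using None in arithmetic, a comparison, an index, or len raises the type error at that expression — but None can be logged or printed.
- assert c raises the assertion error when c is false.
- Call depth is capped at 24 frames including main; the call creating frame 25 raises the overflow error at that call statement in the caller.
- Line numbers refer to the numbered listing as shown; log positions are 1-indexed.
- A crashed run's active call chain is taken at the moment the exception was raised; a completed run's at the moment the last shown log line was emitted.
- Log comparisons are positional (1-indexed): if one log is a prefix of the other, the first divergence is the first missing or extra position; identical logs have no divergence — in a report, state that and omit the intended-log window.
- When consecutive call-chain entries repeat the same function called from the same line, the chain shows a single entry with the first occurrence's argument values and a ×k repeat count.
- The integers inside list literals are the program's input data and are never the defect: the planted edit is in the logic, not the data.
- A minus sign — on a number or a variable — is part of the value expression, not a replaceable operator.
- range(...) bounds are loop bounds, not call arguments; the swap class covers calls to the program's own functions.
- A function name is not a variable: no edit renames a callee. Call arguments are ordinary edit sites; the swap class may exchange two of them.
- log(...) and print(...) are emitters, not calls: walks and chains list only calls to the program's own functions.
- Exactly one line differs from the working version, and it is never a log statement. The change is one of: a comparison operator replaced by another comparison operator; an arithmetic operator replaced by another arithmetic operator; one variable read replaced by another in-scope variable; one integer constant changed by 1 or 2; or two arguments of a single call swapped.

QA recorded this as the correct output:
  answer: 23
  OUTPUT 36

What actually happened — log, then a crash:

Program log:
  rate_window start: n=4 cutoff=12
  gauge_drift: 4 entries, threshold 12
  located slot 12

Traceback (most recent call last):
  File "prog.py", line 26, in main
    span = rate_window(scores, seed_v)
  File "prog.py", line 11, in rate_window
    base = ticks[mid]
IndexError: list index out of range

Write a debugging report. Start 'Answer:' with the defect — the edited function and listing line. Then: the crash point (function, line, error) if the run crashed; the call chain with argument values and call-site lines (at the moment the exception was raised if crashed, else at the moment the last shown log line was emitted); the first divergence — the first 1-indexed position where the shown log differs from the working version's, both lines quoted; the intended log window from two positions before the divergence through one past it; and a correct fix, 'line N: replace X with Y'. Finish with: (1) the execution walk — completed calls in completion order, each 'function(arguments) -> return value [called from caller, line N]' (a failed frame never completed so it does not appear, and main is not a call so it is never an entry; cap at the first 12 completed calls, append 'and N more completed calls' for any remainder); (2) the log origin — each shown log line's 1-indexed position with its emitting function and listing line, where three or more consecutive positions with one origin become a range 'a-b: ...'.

Answer: the defect is in gauge_drift at line 5.
Core observation: The earliest visible damage is log position 3 — 'located slot 12' rather than the intended 'located slot 1'.
Crash: rate_window, line 11, IndexError.
Call chain: main -> rate_window([3, 12, 8, 4], 12) (called at line 26).
First divergence: position 3; shown 'located slot 12' vs intended 'located slot 1'.
Intended log window:
  1: rate_window start: n=4 cutoff=12
  2: gauge_drift: 4 entries, threshold 12
  3: located slot 1
  4: checkpoint: 36
Execution walk:
  gauge_drift([3, 12, 8, 4], 12) -> 12  [called from rate_window, line 9]
Log origin:
  1: emitted by rate_window (line 8)
  2: emitted by gauge_drift (line 2)
  3: emitted by rate_window (line 10)
A correct fix: line 5: replace `low` with `top`.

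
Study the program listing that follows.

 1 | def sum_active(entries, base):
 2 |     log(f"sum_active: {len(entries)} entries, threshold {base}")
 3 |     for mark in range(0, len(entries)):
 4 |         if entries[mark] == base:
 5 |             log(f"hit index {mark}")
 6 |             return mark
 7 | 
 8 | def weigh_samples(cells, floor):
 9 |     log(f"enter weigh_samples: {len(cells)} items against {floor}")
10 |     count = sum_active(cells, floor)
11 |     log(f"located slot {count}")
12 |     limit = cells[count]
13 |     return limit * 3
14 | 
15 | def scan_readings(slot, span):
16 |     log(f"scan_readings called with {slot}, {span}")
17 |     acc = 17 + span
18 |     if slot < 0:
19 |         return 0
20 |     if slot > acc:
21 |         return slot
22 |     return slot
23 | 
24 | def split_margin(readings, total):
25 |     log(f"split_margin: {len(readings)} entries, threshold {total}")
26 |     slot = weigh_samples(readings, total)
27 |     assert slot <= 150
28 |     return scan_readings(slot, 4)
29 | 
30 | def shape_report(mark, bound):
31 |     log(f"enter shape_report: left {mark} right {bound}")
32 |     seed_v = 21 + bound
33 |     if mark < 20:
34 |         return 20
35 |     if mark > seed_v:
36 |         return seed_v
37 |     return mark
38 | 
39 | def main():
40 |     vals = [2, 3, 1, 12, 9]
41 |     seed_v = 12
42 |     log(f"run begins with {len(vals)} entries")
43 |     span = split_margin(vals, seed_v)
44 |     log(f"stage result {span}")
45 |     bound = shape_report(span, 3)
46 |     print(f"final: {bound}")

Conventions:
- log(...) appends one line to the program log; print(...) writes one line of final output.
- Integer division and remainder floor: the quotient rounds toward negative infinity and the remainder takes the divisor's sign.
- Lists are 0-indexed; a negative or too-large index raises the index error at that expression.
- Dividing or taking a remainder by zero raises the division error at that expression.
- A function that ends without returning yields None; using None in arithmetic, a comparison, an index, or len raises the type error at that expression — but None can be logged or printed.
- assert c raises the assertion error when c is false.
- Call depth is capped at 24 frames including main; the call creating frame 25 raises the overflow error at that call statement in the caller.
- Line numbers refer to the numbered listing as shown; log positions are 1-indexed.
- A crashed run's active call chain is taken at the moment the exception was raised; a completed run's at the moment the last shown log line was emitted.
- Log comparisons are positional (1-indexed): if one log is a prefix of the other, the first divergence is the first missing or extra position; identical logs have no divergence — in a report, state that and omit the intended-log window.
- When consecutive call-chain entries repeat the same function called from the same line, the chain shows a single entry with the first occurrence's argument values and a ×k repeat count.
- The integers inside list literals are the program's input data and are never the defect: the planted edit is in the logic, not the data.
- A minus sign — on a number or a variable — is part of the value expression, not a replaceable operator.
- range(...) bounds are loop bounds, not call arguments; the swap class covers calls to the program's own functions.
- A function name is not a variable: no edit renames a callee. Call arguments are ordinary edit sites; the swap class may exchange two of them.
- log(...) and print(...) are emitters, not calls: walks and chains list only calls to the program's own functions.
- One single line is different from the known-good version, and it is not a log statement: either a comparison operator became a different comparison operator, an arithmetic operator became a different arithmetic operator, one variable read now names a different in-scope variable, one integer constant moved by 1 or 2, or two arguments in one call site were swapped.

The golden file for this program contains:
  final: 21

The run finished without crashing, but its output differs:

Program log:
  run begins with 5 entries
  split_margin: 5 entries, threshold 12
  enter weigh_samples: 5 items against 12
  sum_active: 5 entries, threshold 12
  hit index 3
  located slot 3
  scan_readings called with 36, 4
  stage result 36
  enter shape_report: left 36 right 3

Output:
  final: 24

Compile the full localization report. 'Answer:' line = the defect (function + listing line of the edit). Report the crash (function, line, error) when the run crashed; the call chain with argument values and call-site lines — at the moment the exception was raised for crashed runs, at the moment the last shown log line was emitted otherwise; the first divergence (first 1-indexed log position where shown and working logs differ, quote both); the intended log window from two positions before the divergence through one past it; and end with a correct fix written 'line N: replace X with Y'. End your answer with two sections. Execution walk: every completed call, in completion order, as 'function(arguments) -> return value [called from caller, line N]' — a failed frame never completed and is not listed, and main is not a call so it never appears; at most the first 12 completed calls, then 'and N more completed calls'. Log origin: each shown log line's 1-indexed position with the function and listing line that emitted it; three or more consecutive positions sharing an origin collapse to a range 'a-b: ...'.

Answer: the defect is in scan_readings at line 21.
Key observation: Position 8 is the first bad log line: 'stage result 36' should read 'stage result 21'.
Call chain: main -> shape_report(36, 3) (called at line 45).
First divergence: position 8 — the shown line 'stage result 36' should read 'stage result 21'.
Intended log window:
  6: located slot 3
  7: scan_readings called with 36, 4
  8: stage result 21
  9: enter shape_report: left 21 right 3
Execution walk:
  sum_active([2, 3, 1, 12, 9], 12) -> 3  [called from weigh_samples, line 10]
  weigh_samples([2, 3, 1, 12, 9], 12) -> 36  [called from split_margin, line 26]
  scan_readings(36, 4) -> 36  [called from split_margin, line 28]
  split_margin([2, 3, 1, 12, 9], 12) -> 36  [called from main, line 43]
  shape_report(36, 3) -> 24  [called from main, line 45]
Origin of each log line:
  1 — main, line 42
  2 — split_margin, line 25
  3 — weigh_samples, line 9
  4 — sum_active, line 2
  5 — sum_active, line 5
  6 — weigh_samples, line 11
  7 — scan_readings, line 16
  8 — main, line 44
  9 — shape_report, line 31
A correct fix: line 21: replace `slot` with `acc`.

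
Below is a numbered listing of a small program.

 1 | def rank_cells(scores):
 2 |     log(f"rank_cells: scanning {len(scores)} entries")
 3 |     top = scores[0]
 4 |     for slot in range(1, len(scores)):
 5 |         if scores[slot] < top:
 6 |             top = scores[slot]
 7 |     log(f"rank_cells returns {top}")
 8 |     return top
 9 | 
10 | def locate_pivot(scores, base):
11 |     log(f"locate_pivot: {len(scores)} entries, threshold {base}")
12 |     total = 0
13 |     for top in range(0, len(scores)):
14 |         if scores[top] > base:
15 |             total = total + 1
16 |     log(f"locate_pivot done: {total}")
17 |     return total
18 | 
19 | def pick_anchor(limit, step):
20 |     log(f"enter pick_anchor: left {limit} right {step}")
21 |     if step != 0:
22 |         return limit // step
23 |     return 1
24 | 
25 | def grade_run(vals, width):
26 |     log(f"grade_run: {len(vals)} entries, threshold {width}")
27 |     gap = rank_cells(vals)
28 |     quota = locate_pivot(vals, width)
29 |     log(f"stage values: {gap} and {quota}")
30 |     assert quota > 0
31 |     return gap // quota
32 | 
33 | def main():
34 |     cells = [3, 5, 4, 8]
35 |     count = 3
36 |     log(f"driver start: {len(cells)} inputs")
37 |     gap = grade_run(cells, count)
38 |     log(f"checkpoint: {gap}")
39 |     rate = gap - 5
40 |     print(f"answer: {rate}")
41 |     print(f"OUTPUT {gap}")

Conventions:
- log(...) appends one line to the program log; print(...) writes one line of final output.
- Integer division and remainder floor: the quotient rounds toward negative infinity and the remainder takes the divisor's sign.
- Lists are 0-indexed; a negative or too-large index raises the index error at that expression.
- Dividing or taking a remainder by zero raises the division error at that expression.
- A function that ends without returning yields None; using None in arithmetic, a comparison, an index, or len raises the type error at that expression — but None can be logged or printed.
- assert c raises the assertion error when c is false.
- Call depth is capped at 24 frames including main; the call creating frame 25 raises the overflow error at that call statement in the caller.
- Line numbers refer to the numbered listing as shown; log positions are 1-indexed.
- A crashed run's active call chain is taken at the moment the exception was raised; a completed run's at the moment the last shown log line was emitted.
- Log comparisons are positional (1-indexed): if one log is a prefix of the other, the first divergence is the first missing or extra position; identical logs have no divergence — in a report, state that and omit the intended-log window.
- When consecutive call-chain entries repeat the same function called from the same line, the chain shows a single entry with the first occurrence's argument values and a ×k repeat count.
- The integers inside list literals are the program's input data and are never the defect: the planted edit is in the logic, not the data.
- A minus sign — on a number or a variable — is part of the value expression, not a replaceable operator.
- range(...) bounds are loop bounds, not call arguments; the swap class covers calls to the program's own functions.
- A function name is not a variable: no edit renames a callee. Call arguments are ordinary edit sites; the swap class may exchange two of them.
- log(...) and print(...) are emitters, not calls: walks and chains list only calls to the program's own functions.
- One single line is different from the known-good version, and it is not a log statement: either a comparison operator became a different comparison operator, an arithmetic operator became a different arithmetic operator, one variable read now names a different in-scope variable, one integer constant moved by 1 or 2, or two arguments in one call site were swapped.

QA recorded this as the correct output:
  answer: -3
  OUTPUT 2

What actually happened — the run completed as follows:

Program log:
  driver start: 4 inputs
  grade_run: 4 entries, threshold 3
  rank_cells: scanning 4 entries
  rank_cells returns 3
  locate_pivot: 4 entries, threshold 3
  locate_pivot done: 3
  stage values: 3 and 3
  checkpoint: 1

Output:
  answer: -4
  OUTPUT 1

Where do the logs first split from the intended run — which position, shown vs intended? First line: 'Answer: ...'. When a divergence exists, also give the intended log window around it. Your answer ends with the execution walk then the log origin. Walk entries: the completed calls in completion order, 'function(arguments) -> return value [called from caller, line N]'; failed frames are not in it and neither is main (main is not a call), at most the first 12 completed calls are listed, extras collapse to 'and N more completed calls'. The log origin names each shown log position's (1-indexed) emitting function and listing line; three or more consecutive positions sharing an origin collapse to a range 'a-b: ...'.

Answer: position 4 — shown 'rank_cells returns 3', intended 'rank_cells returns 8'.
Intended log window:
  2: grade_run: 4 entries, threshold 3
  3: rank_cells: scanning 4 entries
  4: rank_cells returns 8
  5: locate_pivot: 4 entries, threshold 3
Execution walk:
  rank_cells([3, 5, 4, 8]) -> 3  [called from grade_run, line 27]
  locate_pivot([3, 5, 4, 8], 3) -> 3  [called from grade_run, line 28]
  grade_run([3, 5, 4, 8], 3) -> 1  [called from main, line 37]
Log origin:
  1: logged in main at line 36
  2: logged in grade_run at line 26
  3: logged in rank_cells at line 2
  4: logged in rank_cells at line 7
  5: logged in locate_pivot at line 11
  6: logged in locate_pivot at line 16
  7: logged in grade_run at line 29
  8: logged in main at line 38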